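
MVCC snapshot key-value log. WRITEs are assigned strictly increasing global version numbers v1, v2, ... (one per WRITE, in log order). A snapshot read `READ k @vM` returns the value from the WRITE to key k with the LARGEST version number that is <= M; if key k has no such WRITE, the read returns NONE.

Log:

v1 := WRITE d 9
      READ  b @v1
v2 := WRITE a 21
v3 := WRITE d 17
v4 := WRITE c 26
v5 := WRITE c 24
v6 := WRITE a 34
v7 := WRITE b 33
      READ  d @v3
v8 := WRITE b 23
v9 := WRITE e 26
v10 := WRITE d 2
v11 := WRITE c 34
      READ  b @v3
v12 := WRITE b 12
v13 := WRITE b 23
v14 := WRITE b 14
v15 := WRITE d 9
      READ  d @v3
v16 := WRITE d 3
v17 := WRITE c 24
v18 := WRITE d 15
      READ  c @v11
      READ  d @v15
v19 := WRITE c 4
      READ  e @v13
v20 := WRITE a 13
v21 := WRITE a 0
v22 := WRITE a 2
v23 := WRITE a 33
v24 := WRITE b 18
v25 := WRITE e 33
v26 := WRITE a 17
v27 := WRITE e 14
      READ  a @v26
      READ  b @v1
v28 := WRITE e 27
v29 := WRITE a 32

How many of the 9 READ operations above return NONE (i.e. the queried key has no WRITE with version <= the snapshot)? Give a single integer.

Answer: 3

Derivation:
v1: WRITE d=9  (d history now [(1, 9)])
READ b @v1: history=[] -> no version <= 1 -> NONE
v2: WRITE a=21  (a history now [(2, 21)])
v3: WRITE d=17  (d history now [(1, 9), (3, 17)])
v4: WRITE c=26  (c history now [(4, 26)])
v5: WRITE c=24  (c history now [(4, 26), (5, 24)])
v6: WRITE a=34  (a history now [(2, 21), (6, 34)])
v7: WRITE b=33  (b history now [(7, 33)])
READ d @v3: history=[(1, 9), (3, 17)] -> pick v3 -> 17
v8: WRITE b=23  (b history now [(7, 33), (8, 23)])
v9: WRITE e=26  (e history now [(9, 26)])
v10: WRITE d=2  (d history now [(1, 9), (3, 17), (10, 2)])
v11: WRITE c=34  (c history now [(4, 26), (5, 24), (11, 34)])
READ b @v3: history=[(7, 33), (8, 23)] -> no version <= 3 -> NONE
v12: WRITE b=12  (b history now [(7, 33), (8, 23), (12, 12)])
v13: WRITE b=23  (b history now [(7, 33), (8, 23), (12, 12), (13, 23)])
v14: WRITE b=14  (b history now [(7, 33), (8, 23), (12, 12), (13, 23), (14, 14)])
v15: WRITE d=9  (d history now [(1, 9), (3, 17), (10, 2), (15, 9)])
READ d @v3: history=[(1, 9), (3, 17), (10, 2), (15, 9)] -> pick v3 -> 17
v16: WRITE d=3  (d history now [(1, 9), (3, 17), (10, 2), (15, 9), (16, 3)])
v17: WRITE c=24  (c history now [(4, 26), (5, 24), (11, 34), (17, 24)])
v18: WRITE d=15  (d history now [(1, 9), (3, 17), (10, 2), (15, 9), (16, 3), (18, 15)])
READ c @v11: history=[(4, 26), (5, 24), (11, 34), (17, 24)] -> pick v11 -> 34
READ d @v15: history=[(1, 9), (3, 17), (10, 2), (15, 9), (16, 3), (18, 15)] -> pick v15 -> 9
v19: WRITE c=4  (c history now [(4, 26), (5, 24), (11, 34), (17, 24), (19, 4)])
READ e @v13: history=[(9, 26)] -> pick v9 -> 26
v20: WRITE a=13  (a history now [(2, 21), (6, 34), (20, 13)])
v21: WRITE a=0  (a history now [(2, 21), (6, 34), (20, 13), (21, 0)])
v22: WRITE a=2  (a history now [(2, 21), (6, 34), (20, 13), (21, 0), (22, 2)])
v23: WRITE a=33  (a history now [(2, 21), (6, 34), (20, 13), (21, 0), (22, 2), (23, 33)])
v24: WRITE b=18  (b history now [(7, 33), (8, 23), (12, 12), (13, 23), (14, 14), (24, 18)])
v25: WRITE e=33  (e history now [(9, 26), (25, 33)])
v26: WRITE a=17  (a history now [(2, 21), (6, 34), (20, 13), (21, 0), (22, 2), (23, 33), (26, 17)])
v27: WRITE e=14  (e history now [(9, 26), (25, 33), (27, 14)])
READ a @v26: history=[(2, 21), (6, 34), (20, 13), (21, 0), (22, 2), (23, 33), (26, 17)] -> pick v26 -> 17
READ b @v1: history=[(7, 33), (8, 23), (12, 12), (13, 23), (14, 14), (24, 18)] -> no version <= 1 -> NONE
v28: WRITE e=27  (e history now [(9, 26), (25, 33), (27, 14), (28, 27)])
v29: WRITE a=32  (a history now [(2, 21), (6, 34), (20, 13), (21, 0), (22, 2), (23, 33), (26, 17), (29, 32)])
Read results in order: ['NONE', '17', 'NONE', '17', '34', '9', '26', '17', 'NONE']
NONE count = 3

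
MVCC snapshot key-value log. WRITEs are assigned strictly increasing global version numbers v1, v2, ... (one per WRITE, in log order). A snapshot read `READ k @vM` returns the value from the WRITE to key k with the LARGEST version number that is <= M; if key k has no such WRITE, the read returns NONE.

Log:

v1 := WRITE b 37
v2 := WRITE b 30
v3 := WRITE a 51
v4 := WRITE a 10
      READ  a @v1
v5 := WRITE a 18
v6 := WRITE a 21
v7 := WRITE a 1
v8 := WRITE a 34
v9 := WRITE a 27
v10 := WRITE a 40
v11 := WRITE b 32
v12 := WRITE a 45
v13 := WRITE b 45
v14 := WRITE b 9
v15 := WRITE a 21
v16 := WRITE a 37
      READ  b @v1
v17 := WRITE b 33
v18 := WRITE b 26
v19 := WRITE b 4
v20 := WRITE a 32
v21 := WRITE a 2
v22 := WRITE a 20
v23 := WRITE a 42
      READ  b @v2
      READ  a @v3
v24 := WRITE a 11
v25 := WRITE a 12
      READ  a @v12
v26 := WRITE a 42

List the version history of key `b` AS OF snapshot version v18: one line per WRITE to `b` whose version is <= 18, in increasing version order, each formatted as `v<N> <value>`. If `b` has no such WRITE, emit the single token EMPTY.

Scan writes for key=b with version <= 18:
  v1 WRITE b 37 -> keep
  v2 WRITE b 30 -> keep
  v3 WRITE a 51 -> skip
  v4 WRITE a 10 -> skip
  v5 WRITE a 18 -> skip
  v6 WRITE a 21 -> skip
  v7 WRITE a 1 -> skip
  v8 WRITE a 34 -> skip
  v9 WRITE a 27 -> skip
  v10 WRITE a 40 -> skip
  v11 WRITE b 32 -> keep
  v12 WRITE a 45 -> skip
  v13 WRITE b 45 -> keep
  v14 WRITE b 9 -> keep
  v15 WRITE a 21 -> skip
  v16 WRITE a 37 -> skip
  v17 WRITE b 33 -> keep
  v18 WRITE b 26 -> keep
  v19 WRITE b 4 -> drop (> snap)
  v20 WRITE a 32 -> skip
  v21 WRITE a 2 -> skip
  v22 WRITE a 20 -> skip
  v23 WRITE a 42 -> skip
  v24 WRITE a 11 -> skip
  v25 WRITE a 12 -> skip
  v26 WRITE a 42 -> skip
Collected: [(1, 37), (2, 30), (11, 32), (13, 45), (14, 9), (17, 33), (18, 26)]

Answer: v1 37
v2 30
v11 32
v13 45
v14 9
v17 33
v18 26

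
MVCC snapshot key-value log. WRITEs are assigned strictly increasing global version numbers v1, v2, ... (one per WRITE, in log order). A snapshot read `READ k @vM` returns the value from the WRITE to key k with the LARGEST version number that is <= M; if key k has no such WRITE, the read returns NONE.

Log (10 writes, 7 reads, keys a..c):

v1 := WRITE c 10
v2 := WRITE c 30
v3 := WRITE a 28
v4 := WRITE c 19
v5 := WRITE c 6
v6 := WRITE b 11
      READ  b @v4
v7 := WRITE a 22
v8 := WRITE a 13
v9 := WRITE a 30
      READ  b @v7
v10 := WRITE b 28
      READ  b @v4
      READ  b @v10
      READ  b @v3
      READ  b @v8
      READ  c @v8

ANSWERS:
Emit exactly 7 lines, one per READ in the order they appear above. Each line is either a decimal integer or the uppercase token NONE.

v1: WRITE c=10  (c history now [(1, 10)])
v2: WRITE c=30  (c history now [(1, 10), (2, 30)])
v3: WRITE a=28  (a history now [(3, 28)])
v4: WRITE c=19  (c history now [(1, 10), (2, 30), (4, 19)])
v5: WRITE c=6  (c history now [(1, 10), (2, 30), (4, 19), (5, 6)])
v6: WRITE b=11  (b history now [(6, 11)])
READ b @v4: history=[(6, 11)] -> no version <= 4 -> NONE
v7: WRITE a=22  (a history now [(3, 28), (7, 22)])
v8: WRITE a=13  (a history now [(3, 28), (7, 22), (8, 13)])
v9: WRITE a=30  (a history now [(3, 28), (7, 22), (8, 13), (9, 30)])
READ b @v7: history=[(6, 11)] -> pick v6 -> 11
v10: WRITE b=28  (b history now [(6, 11), (10, 28)])
READ b @v4: history=[(6, 11), (10, 28)] -> no version <= 4 -> NONE
READ b @v10: history=[(6, 11), (10, 28)] -> pick v10 -> 28
READ b @v3: history=[(6, 11), (10, 28)] -> no version <= 3 -> NONE
READ b @v8: history=[(6, 11), (10, 28)] -> pick v6 -> 11
READ c @v8: history=[(1, 10), (2, 30), (4, 19), (5, 6)] -> pick v5 -> 6

Answer: NONE
11
NONE
28
NONE
11
6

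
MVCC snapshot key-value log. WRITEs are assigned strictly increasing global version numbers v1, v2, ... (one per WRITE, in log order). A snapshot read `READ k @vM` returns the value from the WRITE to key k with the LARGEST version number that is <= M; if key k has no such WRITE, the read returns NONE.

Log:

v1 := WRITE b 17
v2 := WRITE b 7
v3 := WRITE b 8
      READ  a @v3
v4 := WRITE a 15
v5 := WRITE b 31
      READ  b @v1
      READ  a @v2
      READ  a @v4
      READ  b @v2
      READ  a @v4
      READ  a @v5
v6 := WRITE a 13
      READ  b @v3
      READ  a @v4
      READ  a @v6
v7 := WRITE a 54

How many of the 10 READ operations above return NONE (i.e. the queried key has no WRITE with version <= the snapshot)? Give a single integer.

v1: WRITE b=17  (b history now [(1, 17)])
v2: WRITE b=7  (b history now [(1, 17), (2, 7)])
v3: WRITE b=8  (b history now [(1, 17), (2, 7), (3, 8)])
READ a @v3: history=[] -> no version <= 3 -> NONE
v4: WRITE a=15  (a history now [(4, 15)])
v5: WRITE b=31  (b history now [(1, 17), (2, 7), (3, 8), (5, 31)])
READ b @v1: history=[(1, 17), (2, 7), (3, 8), (5, 31)] -> pick v1 -> 17
READ a @v2: history=[(4, 15)] -> no version <= 2 -> NONE
READ a @v4: history=[(4, 15)] -> pick v4 -> 15
READ b @v2: history=[(1, 17), (2, 7), (3, 8), (5, 31)] -> pick v2 -> 7
READ a @v4: history=[(4, 15)] -> pick v4 -> 15
READ a @v5: history=[(4, 15)] -> pick v4 -> 15
v6: WRITE a=13  (a history now [(4, 15), (6, 13)])
READ b @v3: history=[(1, 17), (2, 7), (3, 8), (5, 31)] -> pick v3 -> 8
READ a @v4: history=[(4, 15), (6, 13)] -> pick v4 -> 15
READ a @v6: history=[(4, 15), (6, 13)] -> pick v6 -> 13
v7: WRITE a=54  (a history now [(4, 15), (6, 13), (7, 54)])
Read results in order: ['NONE', '17', 'NONE', '15', '7', '15', '15', '8', '15', '13']
NONE count = 2

Answer: 2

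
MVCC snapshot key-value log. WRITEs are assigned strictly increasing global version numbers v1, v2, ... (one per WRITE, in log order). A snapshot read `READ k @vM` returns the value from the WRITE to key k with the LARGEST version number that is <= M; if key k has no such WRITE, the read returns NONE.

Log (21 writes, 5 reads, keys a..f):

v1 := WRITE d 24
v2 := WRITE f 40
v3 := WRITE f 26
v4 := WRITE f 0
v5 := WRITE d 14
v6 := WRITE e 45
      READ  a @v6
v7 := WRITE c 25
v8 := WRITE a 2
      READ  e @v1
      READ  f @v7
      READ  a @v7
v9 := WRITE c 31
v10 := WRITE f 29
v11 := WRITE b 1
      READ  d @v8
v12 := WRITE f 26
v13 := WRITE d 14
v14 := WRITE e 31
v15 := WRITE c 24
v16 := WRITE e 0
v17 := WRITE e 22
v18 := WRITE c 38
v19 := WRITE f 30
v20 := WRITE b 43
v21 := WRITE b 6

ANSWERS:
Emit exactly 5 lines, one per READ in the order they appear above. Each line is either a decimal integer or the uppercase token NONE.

Answer: NONE
NONE
0
NONE
14

Derivation:
v1: WRITE d=24  (d history now [(1, 24)])
v2: WRITE f=40  (f history now [(2, 40)])
v3: WRITE f=26  (f history now [(2, 40), (3, 26)])
v4: WRITE f=0  (f history now [(2, 40), (3, 26), (4, 0)])
v5: WRITE d=14  (d history now [(1, 24), (5, 14)])
v6: WRITE e=45  (e history now [(6, 45)])
READ a @v6: history=[] -> no version <= 6 -> NONE
v7: WRITE c=25  (c history now [(7, 25)])
v8: WRITE a=2  (a history now [(8, 2)])
READ e @v1: history=[(6, 45)] -> no version <= 1 -> NONE
READ f @v7: history=[(2, 40), (3, 26), (4, 0)] -> pick v4 -> 0
READ a @v7: history=[(8, 2)] -> no version <= 7 -> NONE
v9: WRITE c=31  (c history now [(7, 25), (9, 31)])
v10: WRITE f=29  (f history now [(2, 40), (3, 26), (4, 0), (10, 29)])
v11: WRITE b=1  (b history now [(11, 1)])
READ d @v8: history=[(1, 24), (5, 14)] -> pick v5 -> 14
v12: WRITE f=26  (f history now [(2, 40), (3, 26), (4, 0), (10, 29), (12, 26)])
v13: WRITE d=14  (d history now [(1, 24), (5, 14), (13, 14)])
v14: WRITE e=31  (e history now [(6, 45), (14, 31)])
v15: WRITE c=24  (c history now [(7, 25), (9, 31), (15, 24)])
v16: WRITE e=0  (e history now [(6, 45), (14, 31), (16, 0)])
v17: WRITE e=22  (e history now [(6, 45), (14, 31), (16, 0), (17, 22)])
v18: WRITE c=38  (c history now [(7, 25), (9, 31), (15, 24), (18, 38)])
v19: WRITE f=30  (f history now [(2, 40), (3, 26), (4, 0), (10, 29), (12, 26), (19, 30)])
v20: WRITE b=43  (b history now [(11, 1), (20, 43)])
v21: WRITE b=6  (b history now [(11, 1), (20, 43), (21, 6)])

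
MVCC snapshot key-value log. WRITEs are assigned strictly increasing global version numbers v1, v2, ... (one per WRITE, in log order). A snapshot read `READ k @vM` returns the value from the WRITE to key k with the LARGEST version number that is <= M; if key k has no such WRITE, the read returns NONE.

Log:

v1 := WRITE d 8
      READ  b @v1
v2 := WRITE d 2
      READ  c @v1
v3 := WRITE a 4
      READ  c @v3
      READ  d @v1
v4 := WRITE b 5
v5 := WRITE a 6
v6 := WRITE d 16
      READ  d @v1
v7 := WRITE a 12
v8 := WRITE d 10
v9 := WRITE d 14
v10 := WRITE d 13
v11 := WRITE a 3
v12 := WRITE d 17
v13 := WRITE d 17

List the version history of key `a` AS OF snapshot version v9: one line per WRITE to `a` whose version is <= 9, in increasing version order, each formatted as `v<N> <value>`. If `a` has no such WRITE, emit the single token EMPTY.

Scan writes for key=a with version <= 9:
  v1 WRITE d 8 -> skip
  v2 WRITE d 2 -> skip
  v3 WRITE a 4 -> keep
  v4 WRITE b 5 -> skip
  v5 WRITE a 6 -> keep
  v6 WRITE d 16 -> skip
  v7 WRITE a 12 -> keep
  v8 WRITE d 10 -> skip
  v9 WRITE d 14 -> skip
  v10 WRITE d 13 -> skip
  v11 WRITE a 3 -> drop (> snap)
  v12 WRITE d 17 -> skip
  v13 WRITE d 17 -> skip
Collected: [(3, 4), (5, 6), (7, 12)]

Answer: v3 4
v5 6
v7 12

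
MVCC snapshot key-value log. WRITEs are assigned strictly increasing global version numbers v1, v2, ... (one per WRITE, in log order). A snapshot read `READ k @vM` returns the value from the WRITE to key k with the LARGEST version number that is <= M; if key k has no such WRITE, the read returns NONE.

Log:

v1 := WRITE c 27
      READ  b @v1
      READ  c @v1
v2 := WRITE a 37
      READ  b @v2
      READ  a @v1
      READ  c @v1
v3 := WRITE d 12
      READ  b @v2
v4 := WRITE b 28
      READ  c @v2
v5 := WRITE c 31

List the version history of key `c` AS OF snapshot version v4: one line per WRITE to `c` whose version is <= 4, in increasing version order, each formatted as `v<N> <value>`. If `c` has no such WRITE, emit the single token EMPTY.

Answer: v1 27

Derivation:
Scan writes for key=c with version <= 4:
  v1 WRITE c 27 -> keep
  v2 WRITE a 37 -> skip
  v3 WRITE d 12 -> skip
  v4 WRITE b 28 -> skip
  v5 WRITE c 31 -> drop (> snap)
Collected: [(1, 27)]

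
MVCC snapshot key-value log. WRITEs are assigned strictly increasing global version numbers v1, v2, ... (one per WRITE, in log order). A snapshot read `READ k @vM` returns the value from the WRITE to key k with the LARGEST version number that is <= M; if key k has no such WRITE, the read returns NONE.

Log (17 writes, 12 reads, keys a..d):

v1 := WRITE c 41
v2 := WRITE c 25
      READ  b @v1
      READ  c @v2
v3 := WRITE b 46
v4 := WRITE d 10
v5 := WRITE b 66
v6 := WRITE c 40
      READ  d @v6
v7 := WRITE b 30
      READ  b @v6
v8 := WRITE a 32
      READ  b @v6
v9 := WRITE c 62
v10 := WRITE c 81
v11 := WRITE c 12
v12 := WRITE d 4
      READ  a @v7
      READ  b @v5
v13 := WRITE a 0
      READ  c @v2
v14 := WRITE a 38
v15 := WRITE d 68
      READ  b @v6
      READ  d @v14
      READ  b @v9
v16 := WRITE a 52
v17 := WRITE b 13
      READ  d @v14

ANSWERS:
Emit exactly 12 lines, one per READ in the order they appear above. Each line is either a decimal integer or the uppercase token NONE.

v1: WRITE c=41  (c history now [(1, 41)])
v2: WRITE c=25  (c history now [(1, 41), (2, 25)])
READ b @v1: history=[] -> no version <= 1 -> NONE
READ c @v2: history=[(1, 41), (2, 25)] -> pick v2 -> 25
v3: WRITE b=46  (b history now [(3, 46)])
v4: WRITE d=10  (d history now [(4, 10)])
v5: WRITE b=66  (b history now [(3, 46), (5, 66)])
v6: WRITE c=40  (c history now [(1, 41), (2, 25), (6, 40)])
READ d @v6: history=[(4, 10)] -> pick v4 -> 10
v7: WRITE b=30  (b history now [(3, 46), (5, 66), (7, 30)])
READ b @v6: history=[(3, 46), (5, 66), (7, 30)] -> pick v5 -> 66
v8: WRITE a=32  (a history now [(8, 32)])
READ b @v6: history=[(3, 46), (5, 66), (7, 30)] -> pick v5 -> 66
v9: WRITE c=62  (c history now [(1, 41), (2, 25), (6, 40), (9, 62)])
v10: WRITE c=81  (c history now [(1, 41), (2, 25), (6, 40), (9, 62), (10, 81)])
v11: WRITE c=12  (c history now [(1, 41), (2, 25), (6, 40), (9, 62), (10, 81), (11, 12)])
v12: WRITE d=4  (d history now [(4, 10), (12, 4)])
READ a @v7: history=[(8, 32)] -> no version <= 7 -> NONE
READ b @v5: history=[(3, 46), (5, 66), (7, 30)] -> pick v5 -> 66
v13: WRITE a=0  (a history now [(8, 32), (13, 0)])
READ c @v2: history=[(1, 41), (2, 25), (6, 40), (9, 62), (10, 81), (11, 12)] -> pick v2 -> 25
v14: WRITE a=38  (a history now [(8, 32), (13, 0), (14, 38)])
v15: WRITE d=68  (d history now [(4, 10), (12, 4), (15, 68)])
READ b @v6: history=[(3, 46), (5, 66), (7, 30)] -> pick v5 -> 66
READ d @v14: history=[(4, 10), (12, 4), (15, 68)] -> pick v12 -> 4
READ b @v9: history=[(3, 46), (5, 66), (7, 30)] -> pick v7 -> 30
v16: WRITE a=52  (a history now [(8, 32), (13, 0), (14, 38), (16, 52)])
v17: WRITE b=13  (b history now [(3, 46), (5, 66), (7, 30), (17, 13)])
READ d @v14: history=[(4, 10), (12, 4), (15, 68)] -> pick v12 -> 4

Answer: NONE
25
10
66
66
NONE
66
25
66
4
30
4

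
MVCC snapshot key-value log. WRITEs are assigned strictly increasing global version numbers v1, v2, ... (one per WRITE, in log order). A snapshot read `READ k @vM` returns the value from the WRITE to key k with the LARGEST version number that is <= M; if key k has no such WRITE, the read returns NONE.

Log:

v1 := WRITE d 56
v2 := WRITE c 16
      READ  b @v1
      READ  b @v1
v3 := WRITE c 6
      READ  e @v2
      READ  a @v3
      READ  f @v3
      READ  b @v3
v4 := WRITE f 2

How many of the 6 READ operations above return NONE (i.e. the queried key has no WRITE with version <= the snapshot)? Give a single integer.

v1: WRITE d=56  (d history now [(1, 56)])
v2: WRITE c=16  (c history now [(2, 16)])
READ b @v1: history=[] -> no version <= 1 -> NONE
READ b @v1: history=[] -> no version <= 1 -> NONE
v3: WRITE c=6  (c history now [(2, 16), (3, 6)])
READ e @v2: history=[] -> no version <= 2 -> NONE
READ a @v3: history=[] -> no version <= 3 -> NONE
READ f @v3: history=[] -> no version <= 3 -> NONE
READ b @v3: history=[] -> no version <= 3 -> NONE
v4: WRITE f=2  (f history now [(4, 2)])
Read results in order: ['NONE', 'NONE', 'NONE', 'NONE', 'NONE', 'NONE']
NONE count = 6

Answer: 6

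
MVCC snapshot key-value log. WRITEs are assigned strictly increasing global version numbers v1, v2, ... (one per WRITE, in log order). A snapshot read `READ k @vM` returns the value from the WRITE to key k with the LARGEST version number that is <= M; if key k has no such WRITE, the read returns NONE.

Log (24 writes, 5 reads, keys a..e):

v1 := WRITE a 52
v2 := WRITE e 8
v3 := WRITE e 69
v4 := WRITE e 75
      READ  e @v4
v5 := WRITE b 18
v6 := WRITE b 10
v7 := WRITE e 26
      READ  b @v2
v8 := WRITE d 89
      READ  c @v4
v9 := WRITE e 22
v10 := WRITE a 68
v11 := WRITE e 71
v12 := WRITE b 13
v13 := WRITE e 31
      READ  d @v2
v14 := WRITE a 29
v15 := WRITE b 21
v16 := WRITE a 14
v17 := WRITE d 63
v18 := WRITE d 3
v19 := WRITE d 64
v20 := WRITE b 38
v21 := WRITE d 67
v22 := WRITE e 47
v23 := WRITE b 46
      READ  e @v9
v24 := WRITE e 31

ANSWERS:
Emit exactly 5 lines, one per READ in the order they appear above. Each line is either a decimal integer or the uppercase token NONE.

v1: WRITE a=52  (a history now [(1, 52)])
v2: WRITE e=8  (e history now [(2, 8)])
v3: WRITE e=69  (e history now [(2, 8), (3, 69)])
v4: WRITE e=75  (e history now [(2, 8), (3, 69), (4, 75)])
READ e @v4: history=[(2, 8), (3, 69), (4, 75)] -> pick v4 -> 75
v5: WRITE b=18  (b history now [(5, 18)])
v6: WRITE b=10  (b history now [(5, 18), (6, 10)])
v7: WRITE e=26  (e history now [(2, 8), (3, 69), (4, 75), (7, 26)])
READ b @v2: history=[(5, 18), (6, 10)] -> no version <= 2 -> NONE
v8: WRITE d=89  (d history now [(8, 89)])
READ c @v4: history=[] -> no version <= 4 -> NONE
v9: WRITE e=22  (e history now [(2, 8), (3, 69), (4, 75), (7, 26), (9, 22)])
v10: WRITE a=68  (a history now [(1, 52), (10, 68)])
v11: WRITE e=71  (e history now [(2, 8), (3, 69), (4, 75), (7, 26), (9, 22), (11, 71)])
v12: WRITE b=13  (b history now [(5, 18), (6, 10), (12, 13)])
v13: WRITE e=31  (e history now [(2, 8), (3, 69), (4, 75), (7, 26), (9, 22), (11, 71), (13, 31)])
READ d @v2: history=[(8, 89)] -> no version <= 2 -> NONE
v14: WRITE a=29  (a history now [(1, 52), (10, 68), (14, 29)])
v15: WRITE b=21  (b history now [(5, 18), (6, 10), (12, 13), (15, 21)])
v16: WRITE a=14  (a history now [(1, 52), (10, 68), (14, 29), (16, 14)])
v17: WRITE d=63  (d history now [(8, 89), (17, 63)])
v18: WRITE d=3  (d history now [(8, 89), (17, 63), (18, 3)])
v19: WRITE d=64  (d history now [(8, 89), (17, 63), (18, 3), (19, 64)])
v20: WRITE b=38  (b history now [(5, 18), (6, 10), (12, 13), (15, 21), (20, 38)])
v21: WRITE d=67  (d history now [(8, 89), (17, 63), (18, 3), (19, 64), (21, 67)])
v22: WRITE e=47  (e history now [(2, 8), (3, 69), (4, 75), (7, 26), (9, 22), (11, 71), (13, 31), (22, 47)])
v23: WRITE b=46  (b history now [(5, 18), (6, 10), (12, 13), (15, 21), (20, 38), (23, 46)])
READ e @v9: history=[(2, 8), (3, 69), (4, 75), (7, 26), (9, 22), (11, 71), (13, 31), (22, 47)] -> pick v9 -> 22
v24: WRITE e=31  (e history now [(2, 8), (3, 69), (4, 75), (7, 26), (9, 22), (11, 71), (13, 31), (22, 47), (24, 31)])

Answer: 75
NONE
NONE
NONE
22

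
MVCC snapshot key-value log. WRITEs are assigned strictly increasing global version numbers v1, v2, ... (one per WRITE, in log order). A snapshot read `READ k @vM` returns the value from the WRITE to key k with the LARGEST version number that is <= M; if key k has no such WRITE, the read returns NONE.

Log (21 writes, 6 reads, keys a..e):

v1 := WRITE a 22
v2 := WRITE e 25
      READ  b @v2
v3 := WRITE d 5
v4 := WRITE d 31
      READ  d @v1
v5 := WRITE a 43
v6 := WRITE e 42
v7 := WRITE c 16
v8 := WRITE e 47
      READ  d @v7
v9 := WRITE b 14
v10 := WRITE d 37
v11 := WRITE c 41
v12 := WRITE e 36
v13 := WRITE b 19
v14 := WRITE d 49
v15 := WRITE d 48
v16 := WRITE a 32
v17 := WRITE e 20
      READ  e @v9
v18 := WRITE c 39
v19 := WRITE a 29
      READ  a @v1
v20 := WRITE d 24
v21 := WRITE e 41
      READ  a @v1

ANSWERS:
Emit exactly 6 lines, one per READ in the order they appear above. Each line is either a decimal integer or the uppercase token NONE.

v1: WRITE a=22  (a history now [(1, 22)])
v2: WRITE e=25  (e history now [(2, 25)])
READ b @v2: history=[] -> no version <= 2 -> NONE
v3: WRITE d=5  (d history now [(3, 5)])
v4: WRITE d=31  (d history now [(3, 5), (4, 31)])
READ d @v1: history=[(3, 5), (4, 31)] -> no version <= 1 -> NONE
v5: WRITE a=43  (a history now [(1, 22), (5, 43)])
v6: WRITE e=42  (e history now [(2, 25), (6, 42)])
v7: WRITE c=16  (c history now [(7, 16)])
v8: WRITE e=47  (e history now [(2, 25), (6, 42), (8, 47)])
READ d @v7: history=[(3, 5), (4, 31)] -> pick v4 -> 31
v9: WRITE b=14  (b history now [(9, 14)])
v10: WRITE d=37  (d history now [(3, 5), (4, 31), (10, 37)])
v11: WRITE c=41  (c history now [(7, 16), (11, 41)])
v12: WRITE e=36  (e history now [(2, 25), (6, 42), (8, 47), (12, 36)])
v13: WRITE b=19  (b history now [(9, 14), (13, 19)])
v14: WRITE d=49  (d history now [(3, 5), (4, 31), (10, 37), (14, 49)])
v15: WRITE d=48  (d history now [(3, 5), (4, 31), (10, 37), (14, 49), (15, 48)])
v16: WRITE a=32  (a history now [(1, 22), (5, 43), (16, 32)])
v17: WRITE e=20  (e history now [(2, 25), (6, 42), (8, 47), (12, 36), (17, 20)])
READ e @v9: history=[(2, 25), (6, 42), (8, 47), (12, 36), (17, 20)] -> pick v8 -> 47
v18: WRITE c=39  (c history now [(7, 16), (11, 41), (18, 39)])
v19: WRITE a=29  (a history now [(1, 22), (5, 43), (16, 32), (19, 29)])
READ a @v1: history=[(1, 22), (5, 43), (16, 32), (19, 29)] -> pick v1 -> 22
v20: WRITE d=24  (d history now [(3, 5), (4, 31), (10, 37), (14, 49), (15, 48), (20, 24)])
v21: WRITE e=41  (e history now [(2, 25), (6, 42), (8, 47), (12, 36), (17, 20), (21, 41)])
READ a @v1: history=[(1, 22), (5, 43), (16, 32), (19, 29)] -> pick v1 -> 22

Answer: NONE
NONE
31
47
22
22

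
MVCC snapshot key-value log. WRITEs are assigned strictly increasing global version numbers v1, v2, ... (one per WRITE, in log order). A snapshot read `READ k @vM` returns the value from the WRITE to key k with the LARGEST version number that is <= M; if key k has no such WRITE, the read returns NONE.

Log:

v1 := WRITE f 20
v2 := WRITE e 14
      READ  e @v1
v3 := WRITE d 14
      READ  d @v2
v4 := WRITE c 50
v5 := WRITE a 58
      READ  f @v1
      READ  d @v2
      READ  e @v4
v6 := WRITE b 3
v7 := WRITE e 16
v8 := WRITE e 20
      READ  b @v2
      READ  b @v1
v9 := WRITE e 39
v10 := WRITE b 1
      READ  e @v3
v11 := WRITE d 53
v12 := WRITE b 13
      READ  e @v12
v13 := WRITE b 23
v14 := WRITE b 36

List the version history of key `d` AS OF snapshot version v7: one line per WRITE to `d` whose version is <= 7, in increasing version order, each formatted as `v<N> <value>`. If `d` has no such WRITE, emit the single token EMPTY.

Answer: v3 14

Derivation:
Scan writes for key=d with version <= 7:
  v1 WRITE f 20 -> skip
  v2 WRITE e 14 -> skip
  v3 WRITE d 14 -> keep
  v4 WRITE c 50 -> skip
  v5 WRITE a 58 -> skip
  v6 WRITE b 3 -> skip
  v7 WRITE e 16 -> skip
  v8 WRITE e 20 -> skip
  v9 WRITE e 39 -> skip
  v10 WRITE b 1 -> skip
  v11 WRITE d 53 -> drop (> snap)
  v12 WRITE b 13 -> skip
  v13 WRITE b 23 -> skip
  v14 WRITE b 36 -> skip
Collected: [(3, 14)]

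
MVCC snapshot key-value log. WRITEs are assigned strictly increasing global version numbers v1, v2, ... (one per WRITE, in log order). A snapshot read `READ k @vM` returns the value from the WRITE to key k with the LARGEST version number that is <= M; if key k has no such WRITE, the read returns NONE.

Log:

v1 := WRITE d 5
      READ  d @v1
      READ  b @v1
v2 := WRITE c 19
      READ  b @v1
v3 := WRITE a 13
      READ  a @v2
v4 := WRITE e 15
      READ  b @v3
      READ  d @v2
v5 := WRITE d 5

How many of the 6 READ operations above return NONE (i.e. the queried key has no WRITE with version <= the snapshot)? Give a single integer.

v1: WRITE d=5  (d history now [(1, 5)])
READ d @v1: history=[(1, 5)] -> pick v1 -> 5
READ b @v1: history=[] -> no version <= 1 -> NONE
v2: WRITE c=19  (c history now [(2, 19)])
READ b @v1: history=[] -> no version <= 1 -> NONE
v3: WRITE a=13  (a history now [(3, 13)])
READ a @v2: history=[(3, 13)] -> no version <= 2 -> NONE
v4: WRITE e=15  (e history now [(4, 15)])
READ b @v3: history=[] -> no version <= 3 -> NONE
READ d @v2: history=[(1, 5)] -> pick v1 -> 5
v5: WRITE d=5  (d history now [(1, 5), (5, 5)])
Read results in order: ['5', 'NONE', 'NONE', 'NONE', 'NONE', '5']
NONE count = 4

Answer: 4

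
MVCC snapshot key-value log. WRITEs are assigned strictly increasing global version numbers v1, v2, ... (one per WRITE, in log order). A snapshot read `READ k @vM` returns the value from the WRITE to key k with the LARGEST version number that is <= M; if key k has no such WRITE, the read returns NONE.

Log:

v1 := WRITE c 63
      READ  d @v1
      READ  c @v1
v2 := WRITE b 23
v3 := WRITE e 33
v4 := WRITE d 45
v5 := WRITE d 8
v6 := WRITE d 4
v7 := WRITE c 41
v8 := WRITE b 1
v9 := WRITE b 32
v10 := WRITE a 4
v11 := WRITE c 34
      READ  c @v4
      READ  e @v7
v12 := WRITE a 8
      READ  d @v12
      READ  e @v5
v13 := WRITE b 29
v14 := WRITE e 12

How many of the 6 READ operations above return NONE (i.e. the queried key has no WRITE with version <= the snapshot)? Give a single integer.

v1: WRITE c=63  (c history now [(1, 63)])
READ d @v1: history=[] -> no version <= 1 -> NONE
READ c @v1: history=[(1, 63)] -> pick v1 -> 63
v2: WRITE b=23  (b history now [(2, 23)])
v3: WRITE e=33  (e history now [(3, 33)])
v4: WRITE d=45  (d history now [(4, 45)])
v5: WRITE d=8  (d history now [(4, 45), (5, 8)])
v6: WRITE d=4  (d history now [(4, 45), (5, 8), (6, 4)])
v7: WRITE c=41  (c history now [(1, 63), (7, 41)])
v8: WRITE b=1  (b history now [(2, 23), (8, 1)])
v9: WRITE b=32  (b history now [(2, 23), (8, 1), (9, 32)])
v10: WRITE a=4  (a history now [(10, 4)])
v11: WRITE c=34  (c history now [(1, 63), (7, 41), (11, 34)])
READ c @v4: history=[(1, 63), (7, 41), (11, 34)] -> pick v1 -> 63
READ e @v7: history=[(3, 33)] -> pick v3 -> 33
v12: WRITE a=8  (a history now [(10, 4), (12, 8)])
READ d @v12: history=[(4, 45), (5, 8), (6, 4)] -> pick v6 -> 4
READ e @v5: history=[(3, 33)] -> pick v3 -> 33
v13: WRITE b=29  (b history now [(2, 23), (8, 1), (9, 32), (13, 29)])
v14: WRITE e=12  (e history now [(3, 33), (14, 12)])
Read results in order: ['NONE', '63', '63', '33', '4', '33']
NONE count = 1

Answer: 1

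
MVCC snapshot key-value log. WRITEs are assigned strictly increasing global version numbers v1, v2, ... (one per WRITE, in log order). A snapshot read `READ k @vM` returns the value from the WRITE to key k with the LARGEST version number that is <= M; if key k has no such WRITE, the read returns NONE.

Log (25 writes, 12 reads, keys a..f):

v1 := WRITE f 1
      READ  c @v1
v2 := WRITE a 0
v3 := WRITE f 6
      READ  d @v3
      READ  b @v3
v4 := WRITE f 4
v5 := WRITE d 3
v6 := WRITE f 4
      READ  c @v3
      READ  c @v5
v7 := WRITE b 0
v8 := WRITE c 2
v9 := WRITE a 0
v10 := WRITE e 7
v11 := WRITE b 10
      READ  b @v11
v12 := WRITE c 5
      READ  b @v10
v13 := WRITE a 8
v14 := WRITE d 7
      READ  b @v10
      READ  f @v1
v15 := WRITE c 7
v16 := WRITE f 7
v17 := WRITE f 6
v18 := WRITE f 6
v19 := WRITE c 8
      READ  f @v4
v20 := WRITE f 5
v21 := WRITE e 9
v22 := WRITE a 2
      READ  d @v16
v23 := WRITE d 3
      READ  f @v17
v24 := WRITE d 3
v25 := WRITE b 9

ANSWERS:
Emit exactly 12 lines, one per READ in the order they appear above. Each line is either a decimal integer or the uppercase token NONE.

v1: WRITE f=1  (f history now [(1, 1)])
READ c @v1: history=[] -> no version <= 1 -> NONE
v2: WRITE a=0  (a history now [(2, 0)])
v3: WRITE f=6  (f history now [(1, 1), (3, 6)])
READ d @v3: history=[] -> no version <= 3 -> NONE
READ b @v3: history=[] -> no version <= 3 -> NONE
v4: WRITE f=4  (f history now [(1, 1), (3, 6), (4, 4)])
v5: WRITE d=3  (d history now [(5, 3)])
v6: WRITE f=4  (f history now [(1, 1), (3, 6), (4, 4), (6, 4)])
READ c @v3: history=[] -> no version <= 3 -> NONE
READ c @v5: history=[] -> no version <= 5 -> NONE
v7: WRITE b=0  (b history now [(7, 0)])
v8: WRITE c=2  (c history now [(8, 2)])
v9: WRITE a=0  (a history now [(2, 0), (9, 0)])
v10: WRITE e=7  (e history now [(10, 7)])
v11: WRITE b=10  (b history now [(7, 0), (11, 10)])
READ b @v11: history=[(7, 0), (11, 10)] -> pick v11 -> 10
v12: WRITE c=5  (c history now [(8, 2), (12, 5)])
READ b @v10: history=[(7, 0), (11, 10)] -> pick v7 -> 0
v13: WRITE a=8  (a history now [(2, 0), (9, 0), (13, 8)])
v14: WRITE d=7  (d history now [(5, 3), (14, 7)])
READ b @v10: history=[(7, 0), (11, 10)] -> pick v7 -> 0
READ f @v1: history=[(1, 1), (3, 6), (4, 4), (6, 4)] -> pick v1 -> 1
v15: WRITE c=7  (c history now [(8, 2), (12, 5), (15, 7)])
v16: WRITE f=7  (f history now [(1, 1), (3, 6), (4, 4), (6, 4), (16, 7)])
v17: WRITE f=6  (f history now [(1, 1), (3, 6), (4, 4), (6, 4), (16, 7), (17, 6)])
v18: WRITE f=6  (f history now [(1, 1), (3, 6), (4, 4), (6, 4), (16, 7), (17, 6), (18, 6)])
v19: WRITE c=8  (c history now [(8, 2), (12, 5), (15, 7), (19, 8)])
READ f @v4: history=[(1, 1), (3, 6), (4, 4), (6, 4), (16, 7), (17, 6), (18, 6)] -> pick v4 -> 4
v20: WRITE f=5  (f history now [(1, 1), (3, 6), (4, 4), (6, 4), (16, 7), (17, 6), (18, 6), (20, 5)])
v21: WRITE e=9  (e history now [(10, 7), (21, 9)])
v22: WRITE a=2  (a history now [(2, 0), (9, 0), (13, 8), (22, 2)])
READ d @v16: history=[(5, 3), (14, 7)] -> pick v14 -> 7
v23: WRITE d=3  (d history now [(5, 3), (14, 7), (23, 3)])
READ f @v17: history=[(1, 1), (3, 6), (4, 4), (6, 4), (16, 7), (17, 6), (18, 6), (20, 5)] -> pick v17 -> 6
v24: WRITE d=3  (d history now [(5, 3), (14, 7), (23, 3), (24, 3)])
v25: WRITE b=9  (b history now [(7, 0), (11, 10), (25, 9)])

Answer: NONE
NONE
NONE
NONE
NONE
10
0
0
1
4
7
6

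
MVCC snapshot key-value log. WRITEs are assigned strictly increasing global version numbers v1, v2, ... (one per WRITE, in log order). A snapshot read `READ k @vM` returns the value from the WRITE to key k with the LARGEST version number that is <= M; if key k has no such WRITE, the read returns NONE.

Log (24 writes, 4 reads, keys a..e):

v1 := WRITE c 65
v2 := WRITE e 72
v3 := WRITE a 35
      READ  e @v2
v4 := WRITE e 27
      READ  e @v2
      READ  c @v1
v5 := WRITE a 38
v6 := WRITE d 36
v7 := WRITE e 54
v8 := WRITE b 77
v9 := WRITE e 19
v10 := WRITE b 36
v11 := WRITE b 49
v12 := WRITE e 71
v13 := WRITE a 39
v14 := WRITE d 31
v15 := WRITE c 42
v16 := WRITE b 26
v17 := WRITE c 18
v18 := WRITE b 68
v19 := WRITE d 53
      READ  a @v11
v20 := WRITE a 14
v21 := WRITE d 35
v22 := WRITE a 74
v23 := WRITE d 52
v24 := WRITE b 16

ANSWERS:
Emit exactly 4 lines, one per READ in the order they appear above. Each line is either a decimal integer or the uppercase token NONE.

Answer: 72
72
65
38

Derivation:
v1: WRITE c=65  (c history now [(1, 65)])
v2: WRITE e=72  (e history now [(2, 72)])
v3: WRITE a=35  (a history now [(3, 35)])
READ e @v2: history=[(2, 72)] -> pick v2 -> 72
v4: WRITE e=27  (e history now [(2, 72), (4, 27)])
READ e @v2: history=[(2, 72), (4, 27)] -> pick v2 -> 72
READ c @v1: history=[(1, 65)] -> pick v1 -> 65
v5: WRITE a=38  (a history now [(3, 35), (5, 38)])
v6: WRITE d=36  (d history now [(6, 36)])
v7: WRITE e=54  (e history now [(2, 72), (4, 27), (7, 54)])
v8: WRITE b=77  (b history now [(8, 77)])
v9: WRITE e=19  (e history now [(2, 72), (4, 27), (7, 54), (9, 19)])
v10: WRITE b=36  (b history now [(8, 77), (10, 36)])
v11: WRITE b=49  (b history now [(8, 77), (10, 36), (11, 49)])
v12: WRITE e=71  (e history now [(2, 72), (4, 27), (7, 54), (9, 19), (12, 71)])
v13: WRITE a=39  (a history now [(3, 35), (5, 38), (13, 39)])
v14: WRITE d=31  (d history now [(6, 36), (14, 31)])
v15: WRITE c=42  (c history now [(1, 65), (15, 42)])
v16: WRITE b=26  (b history now [(8, 77), (10, 36), (11, 49), (16, 26)])
v17: WRITE c=18  (c history now [(1, 65), (15, 42), (17, 18)])
v18: WRITE b=68  (b history now [(8, 77), (10, 36), (11, 49), (16, 26), (18, 68)])
v19: WRITE d=53  (d history now [(6, 36), (14, 31), (19, 53)])
READ a @v11: history=[(3, 35), (5, 38), (13, 39)] -> pick v5 -> 38
v20: WRITE a=14  (a history now [(3, 35), (5, 38), (13, 39), (20, 14)])
v21: WRITE d=35  (d history now [(6, 36), (14, 31), (19, 53), (21, 35)])
v22: WRITE a=74  (a history now [(3, 35), (5, 38), (13, 39), (20, 14), (22, 74)])
v23: WRITE d=52  (d history now [(6, 36), (14, 31), (19, 53), (21, 35), (23, 52)])
v24: WRITE b=16  (b history now [(8, 77), (10, 36), (11, 49), (16, 26), (18, 68), (24, 16)])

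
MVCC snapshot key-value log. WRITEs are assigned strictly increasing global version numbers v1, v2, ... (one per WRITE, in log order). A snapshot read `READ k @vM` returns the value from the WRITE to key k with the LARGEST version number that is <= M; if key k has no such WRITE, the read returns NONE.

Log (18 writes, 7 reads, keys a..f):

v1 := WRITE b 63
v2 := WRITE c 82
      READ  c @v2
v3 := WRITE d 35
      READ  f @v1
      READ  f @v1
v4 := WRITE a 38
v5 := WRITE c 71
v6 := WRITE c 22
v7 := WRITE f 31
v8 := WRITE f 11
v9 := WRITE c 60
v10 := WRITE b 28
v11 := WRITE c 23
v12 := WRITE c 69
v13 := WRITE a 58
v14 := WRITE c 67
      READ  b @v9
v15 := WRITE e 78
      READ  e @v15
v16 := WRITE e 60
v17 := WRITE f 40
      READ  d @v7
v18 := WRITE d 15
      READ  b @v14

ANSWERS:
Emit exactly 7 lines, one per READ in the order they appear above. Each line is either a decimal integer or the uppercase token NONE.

Answer: 82
NONE
NONE
63
78
35
28

Derivation:
v1: WRITE b=63  (b history now [(1, 63)])
v2: WRITE c=82  (c history now [(2, 82)])
READ c @v2: history=[(2, 82)] -> pick v2 -> 82
v3: WRITE d=35  (d history now [(3, 35)])
READ f @v1: history=[] -> no version <= 1 -> NONE
READ f @v1: history=[] -> no version <= 1 -> NONE
v4: WRITE a=38  (a history now [(4, 38)])
v5: WRITE c=71  (c history now [(2, 82), (5, 71)])
v6: WRITE c=22  (c history now [(2, 82), (5, 71), (6, 22)])
v7: WRITE f=31  (f history now [(7, 31)])
v8: WRITE f=11  (f history now [(7, 31), (8, 11)])
v9: WRITE c=60  (c history now [(2, 82), (5, 71), (6, 22), (9, 60)])
v10: WRITE b=28  (b history now [(1, 63), (10, 28)])
v11: WRITE c=23  (c history now [(2, 82), (5, 71), (6, 22), (9, 60), (11, 23)])
v12: WRITE c=69  (c history now [(2, 82), (5, 71), (6, 22), (9, 60), (11, 23), (12, 69)])
v13: WRITE a=58  (a history now [(4, 38), (13, 58)])
v14: WRITE c=67  (c history now [(2, 82), (5, 71), (6, 22), (9, 60), (11, 23), (12, 69), (14, 67)])
READ b @v9: history=[(1, 63), (10, 28)] -> pick v1 -> 63
v15: WRITE e=78  (e history now [(15, 78)])
READ e @v15: history=[(15, 78)] -> pick v15 -> 78
v16: WRITE e=60  (e history now [(15, 78), (16, 60)])
v17: WRITE f=40  (f history now [(7, 31), (8, 11), (17, 40)])
READ d @v7: history=[(3, 35)] -> pick v3 -> 35
v18: WRITE d=15  (d history now [(3, 35), (18, 15)])
READ b @v14: history=[(1, 63), (10, 28)] -> pick v10 -> 28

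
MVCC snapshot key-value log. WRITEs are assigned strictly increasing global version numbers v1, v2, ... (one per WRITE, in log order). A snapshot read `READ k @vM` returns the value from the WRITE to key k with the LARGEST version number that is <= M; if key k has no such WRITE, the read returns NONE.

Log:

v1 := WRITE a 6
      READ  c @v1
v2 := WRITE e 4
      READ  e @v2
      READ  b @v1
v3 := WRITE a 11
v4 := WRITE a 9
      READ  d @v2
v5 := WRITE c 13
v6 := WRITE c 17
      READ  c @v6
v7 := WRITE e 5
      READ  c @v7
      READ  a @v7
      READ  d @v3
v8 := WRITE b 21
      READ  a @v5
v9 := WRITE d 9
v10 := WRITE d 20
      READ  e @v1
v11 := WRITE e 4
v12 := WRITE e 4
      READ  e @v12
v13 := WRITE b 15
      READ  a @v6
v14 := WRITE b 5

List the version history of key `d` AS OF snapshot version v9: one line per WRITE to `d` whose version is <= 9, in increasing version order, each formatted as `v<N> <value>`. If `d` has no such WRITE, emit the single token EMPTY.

Answer: v9 9

Derivation:
Scan writes for key=d with version <= 9:
  v1 WRITE a 6 -> skip
  v2 WRITE e 4 -> skip
  v3 WRITE a 11 -> skip
  v4 WRITE a 9 -> skip
  v5 WRITE c 13 -> skip
  v6 WRITE c 17 -> skip
  v7 WRITE e 5 -> skip
  v8 WRITE b 21 -> skip
  v9 WRITE d 9 -> keep
  v10 WRITE d 20 -> drop (> snap)
  v11 WRITE e 4 -> skip
  v12 WRITE e 4 -> skip
  v13 WRITE b 15 -> skip
  v14 WRITE b 5 -> skip
Collected: [(9, 9)]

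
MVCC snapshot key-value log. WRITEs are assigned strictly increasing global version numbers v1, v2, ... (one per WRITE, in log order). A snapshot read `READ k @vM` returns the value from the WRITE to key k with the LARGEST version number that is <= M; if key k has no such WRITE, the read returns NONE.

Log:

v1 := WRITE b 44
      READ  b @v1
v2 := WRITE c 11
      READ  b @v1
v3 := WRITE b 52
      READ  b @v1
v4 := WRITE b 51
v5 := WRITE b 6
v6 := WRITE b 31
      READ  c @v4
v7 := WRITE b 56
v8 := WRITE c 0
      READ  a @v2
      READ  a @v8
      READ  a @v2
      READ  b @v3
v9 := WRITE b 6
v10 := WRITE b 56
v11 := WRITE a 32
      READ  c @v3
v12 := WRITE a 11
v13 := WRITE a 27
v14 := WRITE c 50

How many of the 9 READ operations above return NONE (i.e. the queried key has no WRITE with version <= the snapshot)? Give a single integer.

v1: WRITE b=44  (b history now [(1, 44)])
READ b @v1: history=[(1, 44)] -> pick v1 -> 44
v2: WRITE c=11  (c history now [(2, 11)])
READ b @v1: history=[(1, 44)] -> pick v1 -> 44
v3: WRITE b=52  (b history now [(1, 44), (3, 52)])
READ b @v1: history=[(1, 44), (3, 52)] -> pick v1 -> 44
v4: WRITE b=51  (b history now [(1, 44), (3, 52), (4, 51)])
v5: WRITE b=6  (b history now [(1, 44), (3, 52), (4, 51), (5, 6)])
v6: WRITE b=31  (b history now [(1, 44), (3, 52), (4, 51), (5, 6), (6, 31)])
READ c @v4: history=[(2, 11)] -> pick v2 -> 11
v7: WRITE b=56  (b history now [(1, 44), (3, 52), (4, 51), (5, 6), (6, 31), (7, 56)])
v8: WRITE c=0  (c history now [(2, 11), (8, 0)])
READ a @v2: history=[] -> no version <= 2 -> NONE
READ a @v8: history=[] -> no version <= 8 -> NONE
READ a @v2: history=[] -> no version <= 2 -> NONE
READ b @v3: history=[(1, 44), (3, 52), (4, 51), (5, 6), (6, 31), (7, 56)] -> pick v3 -> 52
v9: WRITE b=6  (b history now [(1, 44), (3, 52), (4, 51), (5, 6), (6, 31), (7, 56), (9, 6)])
v10: WRITE b=56  (b history now [(1, 44), (3, 52), (4, 51), (5, 6), (6, 31), (7, 56), (9, 6), (10, 56)])
v11: WRITE a=32  (a history now [(11, 32)])
READ c @v3: history=[(2, 11), (8, 0)] -> pick v2 -> 11
v12: WRITE a=11  (a history now [(11, 32), (12, 11)])
v13: WRITE a=27  (a history now [(11, 32), (12, 11), (13, 27)])
v14: WRITE c=50  (c history now [(2, 11), (8, 0), (14, 50)])
Read results in order: ['44', '44', '44', '11', 'NONE', 'NONE', 'NONE', '52', '11']
NONE count = 3

Answer: 3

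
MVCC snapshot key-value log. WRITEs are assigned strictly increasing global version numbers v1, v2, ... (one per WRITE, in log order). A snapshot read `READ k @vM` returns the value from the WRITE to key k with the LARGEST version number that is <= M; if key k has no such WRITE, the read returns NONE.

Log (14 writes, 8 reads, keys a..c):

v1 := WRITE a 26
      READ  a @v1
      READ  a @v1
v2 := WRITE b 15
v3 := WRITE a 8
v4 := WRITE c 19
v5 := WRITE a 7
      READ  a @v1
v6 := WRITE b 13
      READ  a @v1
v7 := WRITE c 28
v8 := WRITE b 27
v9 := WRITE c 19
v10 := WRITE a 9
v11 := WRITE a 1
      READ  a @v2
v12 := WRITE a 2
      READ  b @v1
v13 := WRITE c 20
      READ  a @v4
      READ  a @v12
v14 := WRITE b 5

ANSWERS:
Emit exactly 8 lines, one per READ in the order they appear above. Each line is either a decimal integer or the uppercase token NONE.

v1: WRITE a=26  (a history now [(1, 26)])
READ a @v1: history=[(1, 26)] -> pick v1 -> 26
READ a @v1: history=[(1, 26)] -> pick v1 -> 26
v2: WRITE b=15  (b history now [(2, 15)])
v3: WRITE a=8  (a history now [(1, 26), (3, 8)])
v4: WRITE c=19  (c history now [(4, 19)])
v5: WRITE a=7  (a history now [(1, 26), (3, 8), (5, 7)])
READ a @v1: history=[(1, 26), (3, 8), (5, 7)] -> pick v1 -> 26
v6: WRITE b=13  (b history now [(2, 15), (6, 13)])
READ a @v1: history=[(1, 26), (3, 8), (5, 7)] -> pick v1 -> 26
v7: WRITE c=28  (c history now [(4, 19), (7, 28)])
v8: WRITE b=27  (b history now [(2, 15), (6, 13), (8, 27)])
v9: WRITE c=19  (c history now [(4, 19), (7, 28), (9, 19)])
v10: WRITE a=9  (a history now [(1, 26), (3, 8), (5, 7), (10, 9)])
v11: WRITE a=1  (a history now [(1, 26), (3, 8), (5, 7), (10, 9), (11, 1)])
READ a @v2: history=[(1, 26), (3, 8), (5, 7), (10, 9), (11, 1)] -> pick v1 -> 26
v12: WRITE a=2  (a history now [(1, 26), (3, 8), (5, 7), (10, 9), (11, 1), (12, 2)])
READ b @v1: history=[(2, 15), (6, 13), (8, 27)] -> no version <= 1 -> NONE
v13: WRITE c=20  (c history now [(4, 19), (7, 28), (9, 19), (13, 20)])
READ a @v4: history=[(1, 26), (3, 8), (5, 7), (10, 9), (11, 1), (12, 2)] -> pick v3 -> 8
READ a @v12: history=[(1, 26), (3, 8), (5, 7), (10, 9), (11, 1), (12, 2)] -> pick v12 -> 2
v14: WRITE b=5  (b history now [(2, 15), (6, 13), (8, 27), (14, 5)])

Answer: 26
26
26
26
26
NONE
8
2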